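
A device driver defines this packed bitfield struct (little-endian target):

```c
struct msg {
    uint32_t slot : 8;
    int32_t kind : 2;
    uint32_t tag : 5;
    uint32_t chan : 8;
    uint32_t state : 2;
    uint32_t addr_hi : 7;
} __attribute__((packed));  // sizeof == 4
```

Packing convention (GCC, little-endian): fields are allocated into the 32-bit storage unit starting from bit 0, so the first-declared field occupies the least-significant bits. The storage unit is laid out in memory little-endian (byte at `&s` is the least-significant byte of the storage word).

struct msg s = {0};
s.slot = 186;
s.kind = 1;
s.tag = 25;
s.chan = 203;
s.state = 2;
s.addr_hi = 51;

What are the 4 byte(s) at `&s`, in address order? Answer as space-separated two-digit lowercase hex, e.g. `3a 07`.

ba e5 65 67

slot:8 = 186 → 0xba << 0 → word 0x000000ba
kind:2 = 1 → 0x1 << 8 → word 0x000001ba
tag:5 = 25 → 0x19 << 10 → word 0x000065ba
chan:8 = 203 → 0xcb << 15 → word 0x0065e5ba
state:2 = 2 → 0x2 << 23 → word 0x0165e5ba
addr_hi:7 = 51 → 0x33 << 25 → word 0x6765e5ba
word = 0x6765e5ba → little-endian bytes:
  [0]=0xba  [1]=0xe5  [2]=0x65  [3]=0x67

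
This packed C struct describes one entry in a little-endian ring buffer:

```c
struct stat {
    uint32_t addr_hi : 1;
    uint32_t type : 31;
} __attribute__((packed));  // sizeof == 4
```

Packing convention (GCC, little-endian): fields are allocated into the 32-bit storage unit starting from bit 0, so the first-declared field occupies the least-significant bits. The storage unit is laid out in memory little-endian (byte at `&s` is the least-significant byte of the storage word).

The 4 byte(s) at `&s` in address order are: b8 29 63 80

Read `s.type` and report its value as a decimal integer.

1076991196

[0]=0xb8 [1]=0x29 [2]=0x63 [3]=0x80 (little-endian) → word 0x806329b8
addr_hi:1 @ bit 0 → (0x806329b8>>0)&0x1 = 0x0
type:31 @ bit 1 → (0x806329b8>>1)&0x7fffffff = 0x403194dc  ←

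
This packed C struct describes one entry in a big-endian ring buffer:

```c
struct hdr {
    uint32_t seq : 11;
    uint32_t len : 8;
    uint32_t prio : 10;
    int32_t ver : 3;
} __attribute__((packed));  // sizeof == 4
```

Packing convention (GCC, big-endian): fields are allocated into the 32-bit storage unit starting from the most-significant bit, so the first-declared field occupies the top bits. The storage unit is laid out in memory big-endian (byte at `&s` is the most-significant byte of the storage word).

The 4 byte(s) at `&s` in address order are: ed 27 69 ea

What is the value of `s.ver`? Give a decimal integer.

2

[0]=0xed [1]=0x27 [2]=0x69 [3]=0xea (big-endian) → word 0xed2769ea
seq:11 @ bit 21 → (0xed2769ea>>21)&0x7ff = 0x769
len:8 @ bit 13 → (0xed2769ea>>13)&0xff = 0x3b
prio:10 @ bit 3 → (0xed2769ea>>3)&0x3ff = 0x13d
ver:3 @ bit 0 → (0xed2769ea>>0)&0x7 = 0x2  ←
ver signed 3b, MSB=0: value = 2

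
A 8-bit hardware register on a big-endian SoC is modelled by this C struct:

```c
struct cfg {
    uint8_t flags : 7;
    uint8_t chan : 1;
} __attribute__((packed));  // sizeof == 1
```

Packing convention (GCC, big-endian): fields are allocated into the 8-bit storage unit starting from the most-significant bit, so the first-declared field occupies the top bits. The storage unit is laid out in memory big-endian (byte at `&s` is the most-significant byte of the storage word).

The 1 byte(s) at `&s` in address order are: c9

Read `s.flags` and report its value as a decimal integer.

[0]=0xc9 (big-endian) → word 0xc9
flags:7 @ bit 1 → (0xc9>>1)&0x7f = 0x64  ←
chan:1 @ bit 0 → (0xc9>>0)&0x1 = 0x1

100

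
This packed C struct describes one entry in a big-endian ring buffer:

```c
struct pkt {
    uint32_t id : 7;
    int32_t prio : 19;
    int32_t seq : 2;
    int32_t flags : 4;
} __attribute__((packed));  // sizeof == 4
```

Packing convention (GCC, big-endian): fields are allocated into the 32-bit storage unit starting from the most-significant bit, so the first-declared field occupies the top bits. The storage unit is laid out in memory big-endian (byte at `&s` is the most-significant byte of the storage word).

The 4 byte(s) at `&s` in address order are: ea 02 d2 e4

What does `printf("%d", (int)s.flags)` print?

[0]=0xea [1]=0x02 [2]=0xd2 [3]=0xe4 (big-endian) → word 0xea02d2e4
id:7 @ bit 25 → (0xea02d2e4>>25)&0x7f = 0x75
prio:19 @ bit 6 → (0xea02d2e4>>6)&0x7ffff = 0xb4b
seq:2 @ bit 4 → (0xea02d2e4>>4)&0x3 = 0x2
flags:4 @ bit 0 → (0xea02d2e4>>0)&0xf = 0x4  ←
flags signed 4b, MSB=0: value = 4

4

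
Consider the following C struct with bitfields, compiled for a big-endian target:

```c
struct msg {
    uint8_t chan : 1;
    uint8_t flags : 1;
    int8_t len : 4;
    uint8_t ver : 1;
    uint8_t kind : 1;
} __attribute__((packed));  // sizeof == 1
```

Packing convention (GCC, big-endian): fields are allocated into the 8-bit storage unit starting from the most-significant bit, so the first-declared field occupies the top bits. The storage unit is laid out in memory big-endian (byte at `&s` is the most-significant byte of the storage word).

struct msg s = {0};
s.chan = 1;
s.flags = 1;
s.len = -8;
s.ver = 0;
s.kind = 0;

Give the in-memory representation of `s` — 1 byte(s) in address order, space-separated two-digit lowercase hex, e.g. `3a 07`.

[7+:1] chan=1 & 0x1 = 0x1; word=0x80
[6+:1] flags=1 & 0x1 = 0x1; word=0xc0
[2+:4] len=-8 & 0xf = 0x8; word=0xe0
[1+:1] ver=0 & 0x1 = 0x0; word=0xe0
[0+:1] kind=0 & 0x1 = 0x0; word=0xe0
word = 0xe0 → big-endian bytes:
  [0]=0xe0

e0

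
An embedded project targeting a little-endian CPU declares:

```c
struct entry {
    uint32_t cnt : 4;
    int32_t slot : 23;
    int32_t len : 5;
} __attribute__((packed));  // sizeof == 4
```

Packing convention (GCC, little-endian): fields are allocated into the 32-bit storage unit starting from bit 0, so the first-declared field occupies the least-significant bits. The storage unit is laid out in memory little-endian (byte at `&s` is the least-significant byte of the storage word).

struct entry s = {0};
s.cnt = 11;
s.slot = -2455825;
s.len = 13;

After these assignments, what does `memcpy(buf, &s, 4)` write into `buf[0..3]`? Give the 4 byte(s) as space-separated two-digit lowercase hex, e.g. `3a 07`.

[0+:4] cnt=11 & 0xf = 0xb; word=0x0000000b
[4+:23] slot=-2455825 & 0x7fffff = 0x5a86ef; word=0x05a86efb
[27+:5] len=13 & 0x1f = 0xd; word=0x6da86efb
word = 0x6da86efb → little-endian bytes:
  [0]=0xfb  [1]=0x6e  [2]=0xa8  [3]=0x6d

fb 6e a8 6d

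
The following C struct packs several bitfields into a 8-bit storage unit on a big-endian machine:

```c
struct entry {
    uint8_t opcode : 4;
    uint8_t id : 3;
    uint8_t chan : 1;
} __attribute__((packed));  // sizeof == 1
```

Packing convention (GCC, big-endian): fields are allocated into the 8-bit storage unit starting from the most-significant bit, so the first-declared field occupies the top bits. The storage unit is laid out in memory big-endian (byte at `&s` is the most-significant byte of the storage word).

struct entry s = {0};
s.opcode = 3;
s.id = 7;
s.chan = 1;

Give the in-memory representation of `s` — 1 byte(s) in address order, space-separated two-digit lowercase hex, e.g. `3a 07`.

opcode:4 = 3 → 0x3 << 4 → word 0x30
id:3 = 7 → 0x7 << 1 → word 0x3e
chan:1 = 1 → 0x1 << 0 → word 0x3f
word = 0x3f → big-endian bytes:
  [0]=0x3f

3f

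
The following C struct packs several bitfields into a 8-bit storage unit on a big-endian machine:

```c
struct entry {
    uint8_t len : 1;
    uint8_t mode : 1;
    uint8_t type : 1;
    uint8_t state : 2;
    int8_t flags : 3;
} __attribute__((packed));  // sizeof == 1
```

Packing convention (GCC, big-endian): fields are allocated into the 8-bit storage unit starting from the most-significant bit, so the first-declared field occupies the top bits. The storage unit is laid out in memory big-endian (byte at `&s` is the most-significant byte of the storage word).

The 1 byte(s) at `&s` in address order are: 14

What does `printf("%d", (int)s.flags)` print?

-4

[0]=0x14 (big-endian) → word 0x14
len [7+:1] = (word>>7) & 0x1 = 0
mode [6+:1] = (word>>6) & 0x1 = 0
type [5+:1] = (word>>5) & 0x1 = 0
state [3+:2] = (word>>3) & 0x3 = 2
flags [0+:3] = (word>>0) & 0x7 = 4  ←
flags signed 3b, MSB=1: 4 - 8 = -4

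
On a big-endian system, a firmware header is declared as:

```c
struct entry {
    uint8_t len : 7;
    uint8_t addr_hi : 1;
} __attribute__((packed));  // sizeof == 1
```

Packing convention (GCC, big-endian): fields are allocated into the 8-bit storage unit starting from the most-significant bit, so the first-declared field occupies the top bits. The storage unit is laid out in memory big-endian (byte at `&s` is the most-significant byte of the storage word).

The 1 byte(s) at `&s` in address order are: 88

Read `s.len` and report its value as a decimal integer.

[0]=0x88 (big-endian) → word 0x88
len [1+:7] = (word>>1) & 0x7f = 68  ←
addr_hi [0+:1] = (word>>0) & 0x1 = 0

68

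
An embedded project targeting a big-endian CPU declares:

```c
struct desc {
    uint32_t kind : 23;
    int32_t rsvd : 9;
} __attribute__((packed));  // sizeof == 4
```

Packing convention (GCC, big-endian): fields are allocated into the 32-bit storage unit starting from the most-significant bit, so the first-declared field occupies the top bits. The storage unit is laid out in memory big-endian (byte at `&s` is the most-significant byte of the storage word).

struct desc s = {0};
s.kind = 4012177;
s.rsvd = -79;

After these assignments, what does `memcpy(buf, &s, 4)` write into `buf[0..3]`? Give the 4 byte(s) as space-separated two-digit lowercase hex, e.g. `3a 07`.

7a 71 23 b1

kind (23b) val=4012177 bits=0x3d3891 at bit 9: 0x7a712200
rsvd (9b) val=-79 bits=0x1b1 at bit 0: 0x7a7123b1
word = 0x7a7123b1 → big-endian bytes:
  [0]=0x7a  [1]=0x71  [2]=0x23  [3]=0xb1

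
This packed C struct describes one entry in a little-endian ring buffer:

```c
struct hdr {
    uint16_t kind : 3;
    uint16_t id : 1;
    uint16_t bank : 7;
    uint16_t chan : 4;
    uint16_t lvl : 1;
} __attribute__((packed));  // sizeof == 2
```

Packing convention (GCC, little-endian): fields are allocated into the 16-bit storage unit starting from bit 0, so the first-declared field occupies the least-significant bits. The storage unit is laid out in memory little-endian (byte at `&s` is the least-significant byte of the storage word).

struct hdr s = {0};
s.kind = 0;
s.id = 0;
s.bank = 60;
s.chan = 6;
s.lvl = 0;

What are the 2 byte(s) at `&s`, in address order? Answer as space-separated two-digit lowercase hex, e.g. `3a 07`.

[0+:3] kind=0 & 0x7 = 0x0; word=0x0000
[3+:1] id=0 & 0x1 = 0x0; word=0x0000
[4+:7] bank=60 & 0x7f = 0x3c; word=0x03c0
[11+:4] chan=6 & 0xf = 0x6; word=0x33c0
[15+:1] lvl=0 & 0x1 = 0x0; word=0x33c0
word = 0x33c0 → little-endian bytes:
  [0]=0xc0  [1]=0x33

c0 33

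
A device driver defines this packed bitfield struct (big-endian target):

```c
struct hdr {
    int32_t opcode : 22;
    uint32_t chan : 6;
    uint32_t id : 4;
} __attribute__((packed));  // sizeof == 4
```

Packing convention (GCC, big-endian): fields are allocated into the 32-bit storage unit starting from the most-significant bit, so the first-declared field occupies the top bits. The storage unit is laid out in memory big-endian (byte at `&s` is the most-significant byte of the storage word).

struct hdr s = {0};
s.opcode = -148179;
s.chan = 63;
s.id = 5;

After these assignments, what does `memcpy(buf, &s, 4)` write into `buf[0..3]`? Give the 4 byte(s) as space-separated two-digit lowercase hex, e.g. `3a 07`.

f6 f4 b7 f5

[10+:22] opcode=-148179 & 0x3fffff = 0x3dbd2d; word=0xf6f4b400
[4+:6] chan=63 & 0x3f = 0x3f; word=0xf6f4b7f0
[0+:4] id=5 & 0xf = 0x5; word=0xf6f4b7f5
word = 0xf6f4b7f5 → big-endian bytes:
  [0]=0xf6  [1]=0xf4  [2]=0xb7  [3]=0xf5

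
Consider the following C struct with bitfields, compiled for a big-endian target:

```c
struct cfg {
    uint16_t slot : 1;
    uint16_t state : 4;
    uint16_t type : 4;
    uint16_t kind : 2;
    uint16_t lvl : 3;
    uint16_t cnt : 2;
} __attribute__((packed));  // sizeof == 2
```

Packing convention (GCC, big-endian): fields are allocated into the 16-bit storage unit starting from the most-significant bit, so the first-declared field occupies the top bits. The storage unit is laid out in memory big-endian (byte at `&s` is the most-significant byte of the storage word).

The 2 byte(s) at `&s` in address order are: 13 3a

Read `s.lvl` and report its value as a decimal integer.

[0]=0x13 [1]=0x3a (big-endian) → word 0x133a
slot:1 @ bit 15 → (0x133a>>15)&0x1 = 0x0
state:4 @ bit 11 → (0x133a>>11)&0xf = 0x2
type:4 @ bit 7 → (0x133a>>7)&0xf = 0x6
kind:2 @ bit 5 → (0x133a>>5)&0x3 = 0x1
lvl:3 @ bit 2 → (0x133a>>2)&0x7 = 0x6  ←
cnt:2 @ bit 0 → (0x133a>>0)&0x3 = 0x2

6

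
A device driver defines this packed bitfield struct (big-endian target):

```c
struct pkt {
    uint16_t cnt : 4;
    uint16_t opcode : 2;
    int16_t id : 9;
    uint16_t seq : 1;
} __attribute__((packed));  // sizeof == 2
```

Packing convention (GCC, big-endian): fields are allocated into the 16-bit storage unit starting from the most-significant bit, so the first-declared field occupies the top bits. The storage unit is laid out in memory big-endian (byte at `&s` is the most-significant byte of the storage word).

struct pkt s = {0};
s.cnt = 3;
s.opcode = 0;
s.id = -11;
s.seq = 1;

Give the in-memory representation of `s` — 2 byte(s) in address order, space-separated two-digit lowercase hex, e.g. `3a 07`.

33 eb

cnt:4 = 3 → 0x3 << 12 → word 0x3000
opcode:2 = 0 → 0x0 << 10 → word 0x3000
id:9 = -11 → 0x1f5 << 1 → word 0x33ea
seq:1 = 1 → 0x1 << 0 → word 0x33eb
word = 0x33eb → big-endian bytes:
  [0]=0x33  [1]=0xeb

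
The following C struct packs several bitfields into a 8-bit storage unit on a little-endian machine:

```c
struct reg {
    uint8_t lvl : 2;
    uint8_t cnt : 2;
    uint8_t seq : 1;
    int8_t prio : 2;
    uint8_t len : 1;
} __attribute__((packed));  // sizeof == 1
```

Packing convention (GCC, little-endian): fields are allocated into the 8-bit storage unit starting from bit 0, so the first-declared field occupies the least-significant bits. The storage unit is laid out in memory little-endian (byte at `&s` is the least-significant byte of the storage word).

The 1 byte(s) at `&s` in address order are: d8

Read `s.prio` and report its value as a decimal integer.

[0]=0xd8 (little-endian) → word 0xd8
lvl:2 @ bit 0 → (0xd8>>0)&0x3 = 0x0
cnt:2 @ bit 2 → (0xd8>>2)&0x3 = 0x2
seq:1 @ bit 4 → (0xd8>>4)&0x1 = 0x1
prio:2 @ bit 5 → (0xd8>>5)&0x3 = 0x2  ←
len:1 @ bit 7 → (0xd8>>7)&0x1 = 0x1
prio signed 2b, MSB=1: 2 - 4 = -2

-2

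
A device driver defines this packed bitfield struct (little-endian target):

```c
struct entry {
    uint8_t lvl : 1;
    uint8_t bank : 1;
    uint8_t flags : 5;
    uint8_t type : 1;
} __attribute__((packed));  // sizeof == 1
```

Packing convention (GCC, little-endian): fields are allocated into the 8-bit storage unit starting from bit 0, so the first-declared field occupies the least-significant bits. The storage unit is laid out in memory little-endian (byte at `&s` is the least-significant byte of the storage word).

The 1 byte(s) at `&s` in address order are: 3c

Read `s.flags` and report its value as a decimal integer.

[0]=0x3c (little-endian) → word 0x3c
lvl [0+:1] = (word>>0) & 0x1 = 0
bank [1+:1] = (word>>1) & 0x1 = 0
flags [2+:5] = (word>>2) & 0x1f = 15  ←
type [7+:1] = (word>>7) & 0x1 = 0

15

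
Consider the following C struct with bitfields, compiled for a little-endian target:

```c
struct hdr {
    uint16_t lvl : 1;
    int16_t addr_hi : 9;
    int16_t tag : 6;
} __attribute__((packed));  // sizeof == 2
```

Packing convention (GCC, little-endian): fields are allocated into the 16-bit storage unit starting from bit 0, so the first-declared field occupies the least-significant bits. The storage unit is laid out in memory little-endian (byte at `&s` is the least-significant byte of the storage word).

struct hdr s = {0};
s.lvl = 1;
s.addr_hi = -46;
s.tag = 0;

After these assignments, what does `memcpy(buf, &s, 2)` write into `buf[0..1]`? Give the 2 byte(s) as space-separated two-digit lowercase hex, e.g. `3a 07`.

a5 03

lvl (1b) val=1 bits=0x1 at bit 0: 0x0001
addr_hi (9b) val=-46 bits=0x1d2 at bit 1: 0x03a5
tag (6b) val=0 bits=0x0 at bit 10: 0x03a5
word = 0x03a5 → little-endian bytes:
  [0]=0xa5  [1]=0x03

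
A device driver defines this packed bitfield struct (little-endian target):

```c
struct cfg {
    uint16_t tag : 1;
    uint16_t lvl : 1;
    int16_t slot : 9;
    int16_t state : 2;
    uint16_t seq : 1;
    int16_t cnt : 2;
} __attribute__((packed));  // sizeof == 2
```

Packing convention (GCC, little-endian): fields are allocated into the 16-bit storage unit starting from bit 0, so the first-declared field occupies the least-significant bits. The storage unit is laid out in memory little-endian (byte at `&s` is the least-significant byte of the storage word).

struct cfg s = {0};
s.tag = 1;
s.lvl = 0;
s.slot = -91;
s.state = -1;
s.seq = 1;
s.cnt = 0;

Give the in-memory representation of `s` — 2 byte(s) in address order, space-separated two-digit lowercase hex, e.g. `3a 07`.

95 3e

tag:1 = 1 → 0x1 << 0 → word 0x0001
lvl:1 = 0 → 0x0 << 1 → word 0x0001
slot:9 = -91 → 0x1a5 << 2 → word 0x0695
state:2 = -1 → 0x3 << 11 → word 0x1e95
seq:1 = 1 → 0x1 << 13 → word 0x3e95
cnt:2 = 0 → 0x0 << 14 → word 0x3e95
word = 0x3e95 → little-endian bytes:
  [0]=0x95  [1]=0x3e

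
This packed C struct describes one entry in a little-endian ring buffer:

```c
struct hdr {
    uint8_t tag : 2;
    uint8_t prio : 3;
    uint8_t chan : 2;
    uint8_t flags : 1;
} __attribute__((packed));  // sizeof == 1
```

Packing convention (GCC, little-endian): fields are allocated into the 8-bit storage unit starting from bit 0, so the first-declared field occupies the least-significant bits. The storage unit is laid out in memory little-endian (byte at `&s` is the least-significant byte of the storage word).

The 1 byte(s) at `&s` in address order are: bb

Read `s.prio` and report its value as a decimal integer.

6

[0]=0xbb (little-endian) → word 0xbb
tag [0+:2] = (word>>0) & 0x3 = 3
prio [2+:3] = (word>>2) & 0x7 = 6  ←
chan [5+:2] = (word>>5) & 0x3 = 1
flags [7+:1] = (word>>7) & 0x1 = 1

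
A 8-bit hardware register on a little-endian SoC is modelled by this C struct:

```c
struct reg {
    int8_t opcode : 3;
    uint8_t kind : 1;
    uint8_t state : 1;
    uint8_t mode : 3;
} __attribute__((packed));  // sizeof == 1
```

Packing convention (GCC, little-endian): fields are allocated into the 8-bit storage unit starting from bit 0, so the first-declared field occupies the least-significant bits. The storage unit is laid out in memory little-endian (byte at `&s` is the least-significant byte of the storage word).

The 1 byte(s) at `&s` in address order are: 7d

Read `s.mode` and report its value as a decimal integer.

3

[0]=0x7d (little-endian) → word 0x7d
opcode [0+:3] = (word>>0) & 0x7 = 5
kind [3+:1] = (word>>3) & 0x1 = 1
state [4+:1] = (word>>4) & 0x1 = 1
mode [5+:3] = (word>>5) & 0x7 = 3  ←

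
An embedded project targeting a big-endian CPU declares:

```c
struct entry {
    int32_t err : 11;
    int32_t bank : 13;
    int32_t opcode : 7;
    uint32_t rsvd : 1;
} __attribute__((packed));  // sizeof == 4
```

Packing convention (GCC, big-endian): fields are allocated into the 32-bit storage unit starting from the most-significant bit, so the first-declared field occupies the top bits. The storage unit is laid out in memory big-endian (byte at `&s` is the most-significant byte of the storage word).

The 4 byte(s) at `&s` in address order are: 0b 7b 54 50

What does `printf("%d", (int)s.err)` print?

[0]=0x0b [1]=0x7b [2]=0x54 [3]=0x50 (big-endian) → word 0x0b7b5450
err:11 @ bit 21 → (0x0b7b5450>>21)&0x7ff = 0x5b  ←
bank:13 @ bit 8 → (0x0b7b5450>>8)&0x1fff = 0x1b54
opcode:7 @ bit 1 → (0x0b7b5450>>1)&0x7f = 0x28
rsvd:1 @ bit 0 → (0x0b7b5450>>0)&0x1 = 0x0
err signed 11b, MSB=0: value = 91

91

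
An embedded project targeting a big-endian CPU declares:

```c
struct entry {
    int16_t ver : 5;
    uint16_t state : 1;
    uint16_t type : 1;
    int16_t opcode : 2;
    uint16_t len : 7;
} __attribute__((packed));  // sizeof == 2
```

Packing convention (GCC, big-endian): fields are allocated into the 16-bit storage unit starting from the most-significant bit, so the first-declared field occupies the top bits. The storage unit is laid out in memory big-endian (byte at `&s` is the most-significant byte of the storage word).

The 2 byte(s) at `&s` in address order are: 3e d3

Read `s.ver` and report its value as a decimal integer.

7

[0]=0x3e [1]=0xd3 (big-endian) → word 0x3ed3
ver [11+:5] = (word>>11) & 0x1f = 7  ←
state [10+:1] = (word>>10) & 0x1 = 1
type [9+:1] = (word>>9) & 0x1 = 1
opcode [7+:2] = (word>>7) & 0x3 = 1
len [0+:7] = (word>>0) & 0x7f = 83
ver signed 5b, MSB=0: value = 7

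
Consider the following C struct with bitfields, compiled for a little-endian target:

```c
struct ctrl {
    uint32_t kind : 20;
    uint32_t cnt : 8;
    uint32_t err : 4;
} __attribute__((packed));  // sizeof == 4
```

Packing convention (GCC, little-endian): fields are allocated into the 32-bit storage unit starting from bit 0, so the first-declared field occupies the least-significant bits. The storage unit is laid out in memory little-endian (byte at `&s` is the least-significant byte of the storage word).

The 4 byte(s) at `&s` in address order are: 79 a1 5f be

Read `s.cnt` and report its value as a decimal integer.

229

[0]=0x79 [1]=0xa1 [2]=0x5f [3]=0xbe (little-endian) → word 0xbe5fa179
kind:20 @ bit 0 → (0xbe5fa179>>0)&0xfffff = 0xfa179
cnt:8 @ bit 20 → (0xbe5fa179>>20)&0xff = 0xe5  ←
err:4 @ bit 28 → (0xbe5fa179>>28)&0xf = 0xb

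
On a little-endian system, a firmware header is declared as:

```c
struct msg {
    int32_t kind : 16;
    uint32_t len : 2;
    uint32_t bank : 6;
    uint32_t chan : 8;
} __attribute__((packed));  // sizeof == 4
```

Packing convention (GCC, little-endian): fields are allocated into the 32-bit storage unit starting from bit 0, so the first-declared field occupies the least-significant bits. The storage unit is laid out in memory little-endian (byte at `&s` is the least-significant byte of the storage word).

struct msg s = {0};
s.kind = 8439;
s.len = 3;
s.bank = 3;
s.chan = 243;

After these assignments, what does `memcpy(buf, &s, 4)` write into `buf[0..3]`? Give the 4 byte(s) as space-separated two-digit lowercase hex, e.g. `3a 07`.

f7 20 0f f3

kind (16b) val=8439 bits=0x20f7 at bit 0: 0x000020f7
len (2b) val=3 bits=0x3 at bit 16: 0x000320f7
bank (6b) val=3 bits=0x3 at bit 18: 0x000f20f7
chan (8b) val=243 bits=0xf3 at bit 24: 0xf30f20f7
word = 0xf30f20f7 → little-endian bytes:
  [0]=0xf7  [1]=0x20  [2]=0x0f  [3]=0xf3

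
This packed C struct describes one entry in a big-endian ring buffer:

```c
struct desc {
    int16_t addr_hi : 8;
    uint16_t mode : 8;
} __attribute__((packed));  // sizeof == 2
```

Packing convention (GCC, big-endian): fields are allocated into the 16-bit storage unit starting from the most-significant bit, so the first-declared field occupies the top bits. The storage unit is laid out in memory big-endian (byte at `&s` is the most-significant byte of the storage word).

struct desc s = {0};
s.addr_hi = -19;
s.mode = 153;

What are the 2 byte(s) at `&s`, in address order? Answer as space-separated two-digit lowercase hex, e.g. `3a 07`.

ed 99

[8+:8] addr_hi=-19 & 0xff = 0xed; word=0xed00
[0+:8] mode=153 & 0xff = 0x99; word=0xed99
word = 0xed99 → big-endian bytes:
  [0]=0xed  [1]=0x99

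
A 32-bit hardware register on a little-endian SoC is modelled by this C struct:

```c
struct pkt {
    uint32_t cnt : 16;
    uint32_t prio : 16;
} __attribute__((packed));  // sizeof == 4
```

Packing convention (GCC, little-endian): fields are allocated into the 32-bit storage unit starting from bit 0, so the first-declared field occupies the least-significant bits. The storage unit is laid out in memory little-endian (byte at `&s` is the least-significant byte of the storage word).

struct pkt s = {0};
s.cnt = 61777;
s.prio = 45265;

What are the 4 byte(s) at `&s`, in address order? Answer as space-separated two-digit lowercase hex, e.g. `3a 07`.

cnt:16 = 61777 → 0xf151 << 0 → word 0x0000f151
prio:16 = 45265 → 0xb0d1 << 16 → word 0xb0d1f151
word = 0xb0d1f151 → little-endian bytes:
  [0]=0x51  [1]=0xf1  [2]=0xd1  [3]=0xb0

51 f1 d1 b0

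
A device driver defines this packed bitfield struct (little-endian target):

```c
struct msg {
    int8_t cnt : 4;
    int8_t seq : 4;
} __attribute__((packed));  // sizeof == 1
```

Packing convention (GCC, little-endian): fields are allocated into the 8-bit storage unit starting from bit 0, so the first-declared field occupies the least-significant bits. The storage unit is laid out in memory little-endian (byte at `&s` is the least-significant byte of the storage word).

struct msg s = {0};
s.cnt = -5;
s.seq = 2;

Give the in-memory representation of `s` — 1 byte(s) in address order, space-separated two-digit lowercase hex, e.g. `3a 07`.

2b

cnt (4b) val=-5 bits=0xb at bit 0: 0x0b
seq (4b) val=2 bits=0x2 at bit 4: 0x2b
word = 0x2b → little-endian bytes:
  [0]=0x2b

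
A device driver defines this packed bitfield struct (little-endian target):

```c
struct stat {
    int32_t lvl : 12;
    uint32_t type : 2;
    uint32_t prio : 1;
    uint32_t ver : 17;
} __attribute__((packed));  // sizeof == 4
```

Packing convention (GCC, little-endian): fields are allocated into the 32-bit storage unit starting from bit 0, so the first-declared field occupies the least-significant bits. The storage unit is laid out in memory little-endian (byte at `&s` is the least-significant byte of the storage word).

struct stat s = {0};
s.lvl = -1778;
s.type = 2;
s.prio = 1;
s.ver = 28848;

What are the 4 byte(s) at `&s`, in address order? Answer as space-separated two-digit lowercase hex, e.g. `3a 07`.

lvl (12b) val=-1778 bits=0x90e at bit 0: 0x0000090e
type (2b) val=2 bits=0x2 at bit 12: 0x0000290e
prio (1b) val=1 bits=0x1 at bit 14: 0x0000690e
ver (17b) val=28848 bits=0x70b0 at bit 15: 0x3858690e
word = 0x3858690e → little-endian bytes:
  [0]=0x0e  [1]=0x69  [2]=0x58  [3]=0x38

0e 69 58 38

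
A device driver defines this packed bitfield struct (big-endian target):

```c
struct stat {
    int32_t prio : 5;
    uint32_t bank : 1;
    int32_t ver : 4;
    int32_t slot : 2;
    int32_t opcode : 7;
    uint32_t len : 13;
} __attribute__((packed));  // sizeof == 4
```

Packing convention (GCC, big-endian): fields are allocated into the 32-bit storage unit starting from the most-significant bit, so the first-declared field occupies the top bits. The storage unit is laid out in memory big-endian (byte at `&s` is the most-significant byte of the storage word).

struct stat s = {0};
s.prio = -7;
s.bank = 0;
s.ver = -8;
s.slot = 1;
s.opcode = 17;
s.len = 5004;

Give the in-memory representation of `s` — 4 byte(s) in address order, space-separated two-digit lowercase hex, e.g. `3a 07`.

prio:5 = -7 → 0x19 << 27 → word 0xc8000000
bank:1 = 0 → 0x0 << 26 → word 0xc8000000
ver:4 = -8 → 0x8 << 22 → word 0xca000000
slot:2 = 1 → 0x1 << 20 → word 0xca100000
opcode:7 = 17 → 0x11 << 13 → word 0xca122000
len:13 = 5004 → 0x138c << 0 → word 0xca12338c
word = 0xca12338c → big-endian bytes:
  [0]=0xca  [1]=0x12  [2]=0x33  [3]=0x8c

ca 12 33 8c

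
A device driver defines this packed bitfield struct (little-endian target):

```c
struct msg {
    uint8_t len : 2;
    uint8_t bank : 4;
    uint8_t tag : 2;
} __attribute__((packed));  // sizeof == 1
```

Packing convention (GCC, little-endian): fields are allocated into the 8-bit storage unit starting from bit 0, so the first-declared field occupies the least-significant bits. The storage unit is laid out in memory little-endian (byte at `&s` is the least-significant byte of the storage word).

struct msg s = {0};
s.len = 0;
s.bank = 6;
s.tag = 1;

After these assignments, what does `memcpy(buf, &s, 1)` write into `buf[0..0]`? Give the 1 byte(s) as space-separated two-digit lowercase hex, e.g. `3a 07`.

len:2 = 0 → 0x0 << 0 → word 0x00
bank:4 = 6 → 0x6 << 2 → word 0x18
tag:2 = 1 → 0x1 << 6 → word 0x58
word = 0x58 → little-endian bytes:
  [0]=0x58

58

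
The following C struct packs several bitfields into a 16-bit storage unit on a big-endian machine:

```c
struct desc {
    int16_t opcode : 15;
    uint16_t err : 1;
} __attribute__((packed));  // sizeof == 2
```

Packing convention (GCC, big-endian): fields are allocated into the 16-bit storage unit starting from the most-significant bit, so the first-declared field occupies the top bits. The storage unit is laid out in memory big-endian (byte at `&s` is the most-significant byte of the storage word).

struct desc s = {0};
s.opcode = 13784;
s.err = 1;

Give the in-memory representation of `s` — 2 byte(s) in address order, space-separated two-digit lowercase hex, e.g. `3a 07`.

6b b1

opcode:15 = 13784 → 0x35d8 << 1 → word 0x6bb0
err:1 = 1 → 0x1 << 0 → word 0x6bb1
word = 0x6bb1 → big-endian bytes:
  [0]=0x6b  [1]=0xb1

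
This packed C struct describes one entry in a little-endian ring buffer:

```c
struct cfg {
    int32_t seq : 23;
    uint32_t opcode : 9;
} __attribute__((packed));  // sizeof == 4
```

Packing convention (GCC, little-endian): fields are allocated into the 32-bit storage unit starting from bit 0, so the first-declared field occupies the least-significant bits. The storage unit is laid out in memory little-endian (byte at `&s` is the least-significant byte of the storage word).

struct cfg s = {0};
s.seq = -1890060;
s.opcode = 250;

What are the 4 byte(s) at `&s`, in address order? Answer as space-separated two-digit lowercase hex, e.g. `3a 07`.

f4 28 63 7d

[0+:23] seq=-1890060 & 0x7fffff = 0x6328f4; word=0x006328f4
[23+:9] opcode=250 & 0x1ff = 0xfa; word=0x7d6328f4
word = 0x7d6328f4 → little-endian bytes:
  [0]=0xf4  [1]=0x28  [2]=0x63  [3]=0x7d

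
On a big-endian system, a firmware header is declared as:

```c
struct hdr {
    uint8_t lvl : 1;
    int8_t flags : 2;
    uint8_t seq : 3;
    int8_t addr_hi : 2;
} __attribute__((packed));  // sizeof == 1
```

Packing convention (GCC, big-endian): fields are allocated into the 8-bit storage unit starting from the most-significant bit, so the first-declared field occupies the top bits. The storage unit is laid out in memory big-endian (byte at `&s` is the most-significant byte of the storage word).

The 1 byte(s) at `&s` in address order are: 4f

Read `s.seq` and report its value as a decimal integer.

3

[0]=0x4f (big-endian) → word 0x4f
lvl:1 @ bit 7 → (0x4f>>7)&0x1 = 0x0
flags:2 @ bit 5 → (0x4f>>5)&0x3 = 0x2
seq:3 @ bit 2 → (0x4f>>2)&0x7 = 0x3  ←
addr_hi:2 @ bit 0 → (0x4f>>0)&0x3 = 0x3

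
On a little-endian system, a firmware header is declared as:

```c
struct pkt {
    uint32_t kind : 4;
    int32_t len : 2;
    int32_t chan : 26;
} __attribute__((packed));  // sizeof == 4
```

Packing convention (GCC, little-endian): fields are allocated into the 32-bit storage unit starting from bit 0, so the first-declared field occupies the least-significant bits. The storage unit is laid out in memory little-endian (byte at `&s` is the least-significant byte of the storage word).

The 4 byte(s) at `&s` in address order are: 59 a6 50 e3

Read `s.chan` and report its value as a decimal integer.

-7519591

[0]=0x59 [1]=0xa6 [2]=0x50 [3]=0xe3 (little-endian) → word 0xe350a659
kind [0+:4] = (word>>0) & 0xf = 9
len [4+:2] = (word>>4) & 0x3 = 1
chan [6+:26] = (word>>6) & 0x3ffffff = 59589273  ←
chan signed 26b, MSB=1: 59589273 - 67108864 = -7519591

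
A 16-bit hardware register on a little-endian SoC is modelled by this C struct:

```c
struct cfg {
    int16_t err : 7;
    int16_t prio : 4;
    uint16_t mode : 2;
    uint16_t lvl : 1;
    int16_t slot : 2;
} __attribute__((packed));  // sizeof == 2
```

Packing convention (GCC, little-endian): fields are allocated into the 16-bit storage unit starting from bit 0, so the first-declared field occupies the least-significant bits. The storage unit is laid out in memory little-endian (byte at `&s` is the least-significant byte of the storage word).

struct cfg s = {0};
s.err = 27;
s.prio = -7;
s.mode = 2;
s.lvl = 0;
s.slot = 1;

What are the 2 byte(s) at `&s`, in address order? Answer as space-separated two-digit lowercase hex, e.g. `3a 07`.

9b 54

err:7 = 27 → 0x1b << 0 → word 0x001b
prio:4 = -7 → 0x9 << 7 → word 0x049b
mode:2 = 2 → 0x2 << 11 → word 0x149b
lvl:1 = 0 → 0x0 << 13 → word 0x149b
slot:2 = 1 → 0x1 << 14 → word 0x549b
word = 0x549b → little-endian bytes:
  [0]=0x9b  [1]=0x54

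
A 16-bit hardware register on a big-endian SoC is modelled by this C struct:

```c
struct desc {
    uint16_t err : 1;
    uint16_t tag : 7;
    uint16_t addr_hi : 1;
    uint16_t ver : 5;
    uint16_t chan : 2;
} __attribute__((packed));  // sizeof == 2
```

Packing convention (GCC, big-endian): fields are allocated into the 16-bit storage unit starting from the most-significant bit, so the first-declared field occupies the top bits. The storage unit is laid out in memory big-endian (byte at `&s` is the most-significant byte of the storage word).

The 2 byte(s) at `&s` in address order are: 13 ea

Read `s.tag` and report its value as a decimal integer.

19

[0]=0x13 [1]=0xea (big-endian) → word 0x13ea
err:1 @ bit 15 → (0x13ea>>15)&0x1 = 0x0
tag:7 @ bit 8 → (0x13ea>>8)&0x7f = 0x13  ←
addr_hi:1 @ bit 7 → (0x13ea>>7)&0x1 = 0x1
ver:5 @ bit 2 → (0x13ea>>2)&0x1f = 0x1a
chan:2 @ bit 0 → (0x13ea>>0)&0x3 = 0x2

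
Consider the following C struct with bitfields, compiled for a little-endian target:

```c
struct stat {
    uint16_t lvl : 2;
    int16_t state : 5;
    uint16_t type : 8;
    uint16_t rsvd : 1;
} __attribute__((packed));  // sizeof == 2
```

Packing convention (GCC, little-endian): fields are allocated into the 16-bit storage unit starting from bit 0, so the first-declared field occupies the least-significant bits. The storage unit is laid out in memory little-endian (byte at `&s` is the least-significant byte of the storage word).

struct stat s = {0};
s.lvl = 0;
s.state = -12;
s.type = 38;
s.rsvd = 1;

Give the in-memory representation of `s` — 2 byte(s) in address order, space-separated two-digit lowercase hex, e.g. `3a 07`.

lvl (2b) val=0 bits=0x0 at bit 0: 0x0000
state (5b) val=-12 bits=0x14 at bit 2: 0x0050
type (8b) val=38 bits=0x26 at bit 7: 0x1350
rsvd (1b) val=1 bits=0x1 at bit 15: 0x9350
word = 0x9350 → little-endian bytes:
  [0]=0x50  [1]=0x93

50 93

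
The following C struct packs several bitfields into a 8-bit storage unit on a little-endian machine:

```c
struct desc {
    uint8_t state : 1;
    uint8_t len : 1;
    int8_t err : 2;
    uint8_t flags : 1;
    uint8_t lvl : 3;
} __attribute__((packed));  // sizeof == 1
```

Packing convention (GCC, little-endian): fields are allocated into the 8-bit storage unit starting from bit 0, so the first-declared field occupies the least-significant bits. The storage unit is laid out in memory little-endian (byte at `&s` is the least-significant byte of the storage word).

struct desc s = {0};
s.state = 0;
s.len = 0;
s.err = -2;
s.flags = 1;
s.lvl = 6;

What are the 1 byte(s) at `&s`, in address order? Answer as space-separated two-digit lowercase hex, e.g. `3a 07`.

[0+:1] state=0 & 0x1 = 0x0; word=0x00
[1+:1] len=0 & 0x1 = 0x0; word=0x00
[2+:2] err=-2 & 0x3 = 0x2; word=0x08
[4+:1] flags=1 & 0x1 = 0x1; word=0x18
[5+:3] lvl=6 & 0x7 = 0x6; word=0xd8
word = 0xd8 → little-endian bytes:
  [0]=0xd8

d8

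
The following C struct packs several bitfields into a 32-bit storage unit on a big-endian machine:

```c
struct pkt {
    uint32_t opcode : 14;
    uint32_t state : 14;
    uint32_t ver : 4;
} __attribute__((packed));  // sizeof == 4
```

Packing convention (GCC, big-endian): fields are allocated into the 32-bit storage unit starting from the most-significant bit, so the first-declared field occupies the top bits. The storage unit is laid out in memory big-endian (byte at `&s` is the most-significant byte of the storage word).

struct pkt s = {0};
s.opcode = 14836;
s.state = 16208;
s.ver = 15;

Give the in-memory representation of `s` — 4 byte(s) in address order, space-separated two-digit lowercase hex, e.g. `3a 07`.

e7 d3 f5 0f

opcode (14b) val=14836 bits=0x39f4 at bit 18: 0xe7d00000
state (14b) val=16208 bits=0x3f50 at bit 4: 0xe7d3f500
ver (4b) val=15 bits=0xf at bit 0: 0xe7d3f50f
word = 0xe7d3f50f → big-endian bytes:
  [0]=0xe7  [1]=0xd3  [2]=0xf5  [3]=0x0f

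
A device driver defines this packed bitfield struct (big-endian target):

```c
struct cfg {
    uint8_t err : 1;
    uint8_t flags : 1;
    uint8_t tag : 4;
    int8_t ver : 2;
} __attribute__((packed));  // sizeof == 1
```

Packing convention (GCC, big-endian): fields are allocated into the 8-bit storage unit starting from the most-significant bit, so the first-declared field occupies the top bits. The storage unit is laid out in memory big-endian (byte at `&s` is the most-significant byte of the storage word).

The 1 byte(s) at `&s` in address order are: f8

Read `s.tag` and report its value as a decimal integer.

[0]=0xf8 (big-endian) → word 0xf8
err [7+:1] = (word>>7) & 0x1 = 1
flags [6+:1] = (word>>6) & 0x1 = 1
tag [2+:4] = (word>>2) & 0xf = 14  ←
ver [0+:2] = (word>>0) & 0x3 = 0

14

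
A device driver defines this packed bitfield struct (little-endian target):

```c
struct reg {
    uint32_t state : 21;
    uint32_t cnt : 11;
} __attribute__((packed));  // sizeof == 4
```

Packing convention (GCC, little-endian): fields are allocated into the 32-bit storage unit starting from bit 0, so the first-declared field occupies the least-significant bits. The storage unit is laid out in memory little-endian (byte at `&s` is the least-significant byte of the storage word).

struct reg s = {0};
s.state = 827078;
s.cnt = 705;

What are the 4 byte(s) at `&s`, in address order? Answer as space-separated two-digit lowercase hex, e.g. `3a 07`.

c6 9e 2c 58

[0+:21] state=827078 & 0x1fffff = 0xc9ec6; word=0x000c9ec6
[21+:11] cnt=705 & 0x7ff = 0x2c1; word=0x582c9ec6
word = 0x582c9ec6 → little-endian bytes:
  [0]=0xc6  [1]=0x9e  [2]=0x2c  [3]=0x58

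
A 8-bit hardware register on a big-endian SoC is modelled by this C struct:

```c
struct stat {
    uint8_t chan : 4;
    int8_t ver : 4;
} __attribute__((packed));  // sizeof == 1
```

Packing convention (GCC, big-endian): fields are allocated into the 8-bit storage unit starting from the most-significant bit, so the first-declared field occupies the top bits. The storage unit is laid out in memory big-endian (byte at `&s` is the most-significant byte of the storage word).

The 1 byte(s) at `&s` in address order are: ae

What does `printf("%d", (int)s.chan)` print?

10

[0]=0xae (big-endian) → word 0xae
chan [4+:4] = (word>>4) & 0xf = 10  ←
ver [0+:4] = (word>>0) & 0xf = 14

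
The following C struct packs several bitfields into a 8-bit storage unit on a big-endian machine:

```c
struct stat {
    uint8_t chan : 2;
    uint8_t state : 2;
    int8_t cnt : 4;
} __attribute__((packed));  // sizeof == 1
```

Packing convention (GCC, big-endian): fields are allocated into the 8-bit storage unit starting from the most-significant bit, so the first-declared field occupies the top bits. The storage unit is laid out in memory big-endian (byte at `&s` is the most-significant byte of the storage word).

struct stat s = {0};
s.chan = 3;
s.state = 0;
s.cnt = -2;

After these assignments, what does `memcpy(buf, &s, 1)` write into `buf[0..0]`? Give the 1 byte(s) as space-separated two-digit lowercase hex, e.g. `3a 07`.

ce

[6+:2] chan=3 & 0x3 = 0x3; word=0xc0
[4+:2] state=0 & 0x3 = 0x0; word=0xc0
[0+:4] cnt=-2 & 0xf = 0xe; word=0xce
word = 0xce → big-endian bytes:
  [0]=0xce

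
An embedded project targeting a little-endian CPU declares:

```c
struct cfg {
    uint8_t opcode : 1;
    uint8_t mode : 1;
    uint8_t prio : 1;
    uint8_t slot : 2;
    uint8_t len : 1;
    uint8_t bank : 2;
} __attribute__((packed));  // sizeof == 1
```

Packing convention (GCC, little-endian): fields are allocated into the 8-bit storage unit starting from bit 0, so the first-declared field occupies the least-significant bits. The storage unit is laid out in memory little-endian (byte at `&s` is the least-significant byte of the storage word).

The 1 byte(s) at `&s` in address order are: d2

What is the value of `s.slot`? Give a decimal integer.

[0]=0xd2 (little-endian) → word 0xd2
opcode [0+:1] = (word>>0) & 0x1 = 0
mode [1+:1] = (word>>1) & 0x1 = 1
prio [2+:1] = (word>>2) & 0x1 = 0
slot [3+:2] = (word>>3) & 0x3 = 2  ←
len [5+:1] = (word>>5) & 0x1 = 0
bank [6+:2] = (word>>6) & 0x3 = 3

2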